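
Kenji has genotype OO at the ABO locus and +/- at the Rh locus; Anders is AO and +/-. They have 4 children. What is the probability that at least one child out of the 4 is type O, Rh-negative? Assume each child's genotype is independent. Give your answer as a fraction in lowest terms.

ABO cross OO × AO → 1/2 O, 1/2 A.
Rh cross +/- × +/- → 3/4 Rh+, 1/4 Rh-; so P(type O, Rh-negative) = 1/2 × 1/4 = 1/8 per child.
P(none) = (7/8)^4 = 2401/4096; P(at least one) = 1 − 2401/4096 = 1695/4096.

1695/4096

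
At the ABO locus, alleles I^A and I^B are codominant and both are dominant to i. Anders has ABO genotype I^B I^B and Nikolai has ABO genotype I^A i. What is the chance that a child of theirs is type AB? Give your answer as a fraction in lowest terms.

1/2

ABO cross I^B I^B × I^A i → offspring phenotypes: 1/2 B, 1/2 AB.
So P(type AB) = 1/2.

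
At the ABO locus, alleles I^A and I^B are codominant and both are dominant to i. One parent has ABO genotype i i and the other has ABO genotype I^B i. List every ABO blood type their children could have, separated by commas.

O, B

Gametes from i i × I^B i give offspring ABO genotypes I^B i, i i, i.e. phenotypes O, B.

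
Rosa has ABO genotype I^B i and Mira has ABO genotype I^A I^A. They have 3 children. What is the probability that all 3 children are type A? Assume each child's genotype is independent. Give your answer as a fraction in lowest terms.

ABO cross I^B i × I^A I^A → 1/2 A, 1/2 AB.
So P(type A) = 1/2 per child.
All 3 independent: (1/2)^3 = 1/8.

1/8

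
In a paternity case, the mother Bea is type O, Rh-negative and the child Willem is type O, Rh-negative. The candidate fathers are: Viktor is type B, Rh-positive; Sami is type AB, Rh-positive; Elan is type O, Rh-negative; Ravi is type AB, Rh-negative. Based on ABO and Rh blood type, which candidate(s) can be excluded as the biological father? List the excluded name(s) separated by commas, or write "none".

A candidate is excluded only if no genotype consistent with his phenotype could produce a type O, Rh-negative child with a type O, Rh-negative mother.
Sami (type AB, Rh+): no genotype consistent with that phenotype can produce a type-O Rh- child with a type-O mother.
Ravi (type AB, Rh-): no genotype consistent with that phenotype can produce a type-O Rh- child with a type-O mother.

Sami, Ravi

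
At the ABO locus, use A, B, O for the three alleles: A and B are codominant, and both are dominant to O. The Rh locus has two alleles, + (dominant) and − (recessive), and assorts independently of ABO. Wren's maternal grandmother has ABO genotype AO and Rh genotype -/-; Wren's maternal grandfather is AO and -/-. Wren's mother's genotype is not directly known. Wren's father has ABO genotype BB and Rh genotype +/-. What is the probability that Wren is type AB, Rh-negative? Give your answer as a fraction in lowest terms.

1/4

Wren's mother's ABO genotype from AO × AO: 1/4 AA, 1/2 AO, 1/4 OO.
Crossing each possibility with the father BB and summing P(type AB): 1/4·1 + 1/2·1/2 + 1/4·0 = 1/2.
Similarly for Rh via the mother's Rh distribution: P(Rh-) = 1/2.
Independent loci: 1/2 × 1/2 = 1/4.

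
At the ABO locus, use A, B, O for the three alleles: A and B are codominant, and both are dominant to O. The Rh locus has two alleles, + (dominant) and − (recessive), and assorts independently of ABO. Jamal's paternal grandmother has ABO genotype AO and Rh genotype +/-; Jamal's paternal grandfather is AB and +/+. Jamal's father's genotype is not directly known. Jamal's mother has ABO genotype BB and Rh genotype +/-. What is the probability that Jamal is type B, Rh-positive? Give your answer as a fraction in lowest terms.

Jamal's father's ABO genotype from AO × AB: 1/4 AA, 1/4 AB, 1/4 AO, 1/4 BO.
Crossing each possibility with the mother BB and summing P(type B): 1/4·0 + 1/4·1/2 + 1/4·1/2 + 1/4·1 = 1/2.
Similarly for Rh via the father's Rh distribution: P(Rh+) = 7/8.
Independent loci: 1/2 × 7/8 = 7/16.

7/16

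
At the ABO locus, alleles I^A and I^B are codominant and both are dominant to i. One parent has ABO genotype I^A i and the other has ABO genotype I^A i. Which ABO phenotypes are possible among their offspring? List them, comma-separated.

O, A

Gametes from I^A i × I^A i give offspring ABO genotypes I^A I^A, I^A i, i i, i.e. phenotypes O, A.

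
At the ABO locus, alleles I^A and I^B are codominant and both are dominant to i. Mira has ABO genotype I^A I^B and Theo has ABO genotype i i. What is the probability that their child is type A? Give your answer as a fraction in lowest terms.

1/2

ABO cross I^A I^B × i i → offspring phenotypes: 1/2 A, 1/2 B.
So P(type A) = 1/2.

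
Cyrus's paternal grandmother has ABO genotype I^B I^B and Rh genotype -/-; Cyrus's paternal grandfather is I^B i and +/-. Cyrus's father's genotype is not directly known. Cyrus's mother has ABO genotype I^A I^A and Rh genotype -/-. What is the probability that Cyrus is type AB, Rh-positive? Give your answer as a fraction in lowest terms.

3/16

Cyrus's father's ABO genotype from I^B I^B × I^B i: 1/2 I^B I^B, 1/2 I^B i.
Crossing each possibility with the mother I^A I^A and summing P(type AB): 1/2·1 + 1/2·1/2 = 3/4.
Similarly for Rh via the father's Rh distribution: P(Rh+) = 1/4.
Independent loci: 3/4 × 1/4 = 3/16.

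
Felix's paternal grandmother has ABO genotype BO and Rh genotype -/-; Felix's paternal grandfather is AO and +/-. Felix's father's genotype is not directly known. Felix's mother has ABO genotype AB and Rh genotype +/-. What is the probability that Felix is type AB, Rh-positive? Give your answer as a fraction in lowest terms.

5/32

Felix's father's ABO genotype from BO × AO: 1/4 AB, 1/4 AO, 1/4 BO, 1/4 OO.
Crossing each possibility with the mother AB and summing P(type AB): 1/4·1/2 + 1/4·1/4 + 1/4·1/4 + 1/4·0 = 1/4.
Similarly for Rh via the father's Rh distribution: P(Rh+) = 5/8.
Independent loci: 1/4 × 5/8 = 5/32.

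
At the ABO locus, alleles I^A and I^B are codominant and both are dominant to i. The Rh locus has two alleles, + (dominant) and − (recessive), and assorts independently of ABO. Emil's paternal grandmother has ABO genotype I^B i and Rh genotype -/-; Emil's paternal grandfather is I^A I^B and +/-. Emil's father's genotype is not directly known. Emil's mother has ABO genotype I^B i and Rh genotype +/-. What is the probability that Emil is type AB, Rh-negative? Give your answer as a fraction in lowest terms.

3/64

Emil's father's ABO genotype from I^B i × I^A I^B: 1/4 I^A I^B, 1/4 I^A i, 1/4 I^B I^B, 1/4 I^B i.
Crossing each possibility with the mother I^B i and summing P(type AB): 1/4·1/4 + 1/4·1/4 + 1/4·0 + 1/4·0 = 1/8.
Similarly for Rh via the father's Rh distribution: P(Rh-) = 3/8.
Independent loci: 1/8 × 3/8 = 3/64.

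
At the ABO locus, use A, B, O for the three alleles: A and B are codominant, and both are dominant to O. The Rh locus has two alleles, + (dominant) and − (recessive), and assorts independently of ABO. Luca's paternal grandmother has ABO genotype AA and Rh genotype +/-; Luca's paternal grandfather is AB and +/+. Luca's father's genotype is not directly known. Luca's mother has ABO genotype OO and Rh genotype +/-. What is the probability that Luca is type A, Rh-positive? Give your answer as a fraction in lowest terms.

Luca's father's ABO genotype from AA × AB: 1/2 AA, 1/2 AB.
Crossing each possibility with the mother OO and summing P(type A): 1/2·1 + 1/2·1/2 = 3/4.
Similarly for Rh via the father's Rh distribution: P(Rh+) = 7/8.
Independent loci: 3/4 × 7/8 = 21/32.

21/32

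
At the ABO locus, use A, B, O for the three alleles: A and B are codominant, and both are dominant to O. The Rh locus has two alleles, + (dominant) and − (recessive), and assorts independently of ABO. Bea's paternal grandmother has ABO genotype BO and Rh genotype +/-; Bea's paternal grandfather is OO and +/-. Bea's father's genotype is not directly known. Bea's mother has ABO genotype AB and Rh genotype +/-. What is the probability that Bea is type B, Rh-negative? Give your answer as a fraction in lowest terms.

1/8

Bea's father's ABO genotype from BO × OO: 1/2 BO, 1/2 OO.
Crossing each possibility with the mother AB and summing P(type B): 1/2·1/2 + 1/2·1/2 = 1/2.
Similarly for Rh via the father's Rh distribution: P(Rh-) = 1/4.
Independent loci: 1/2 × 1/4 = 1/8.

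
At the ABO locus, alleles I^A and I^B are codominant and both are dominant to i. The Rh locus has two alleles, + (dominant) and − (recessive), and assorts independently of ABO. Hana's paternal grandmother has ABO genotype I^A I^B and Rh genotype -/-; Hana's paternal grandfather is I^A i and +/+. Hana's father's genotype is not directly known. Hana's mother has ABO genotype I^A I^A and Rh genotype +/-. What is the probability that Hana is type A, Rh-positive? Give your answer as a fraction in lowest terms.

9/16

Hana's father's ABO genotype from I^A I^B × I^A i: 1/4 I^A I^A, 1/4 I^A I^B, 1/4 I^A i, 1/4 I^B i.
Crossing each possibility with the mother I^A I^A and summing P(type A): 1/4·1 + 1/4·1/2 + 1/4·1 + 1/4·1/2 = 3/4.
Similarly for Rh via the father's Rh distribution: P(Rh+) = 3/4.
Independent loci: 3/4 × 3/4 = 9/16.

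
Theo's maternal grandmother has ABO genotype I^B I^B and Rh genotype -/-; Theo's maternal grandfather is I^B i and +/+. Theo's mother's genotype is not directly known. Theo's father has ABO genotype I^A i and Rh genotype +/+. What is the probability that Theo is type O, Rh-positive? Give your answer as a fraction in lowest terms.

1/8

Theo's mother's ABO genotype from I^B I^B × I^B i: 1/2 I^B I^B, 1/2 I^B i.
Crossing each possibility with the father I^A i and summing P(type O): 1/2·0 + 1/2·1/4 = 1/8.
Similarly for Rh via the mother's Rh distribution: P(Rh+) = 1.
Independent loci: 1/8 × 1 = 1/8.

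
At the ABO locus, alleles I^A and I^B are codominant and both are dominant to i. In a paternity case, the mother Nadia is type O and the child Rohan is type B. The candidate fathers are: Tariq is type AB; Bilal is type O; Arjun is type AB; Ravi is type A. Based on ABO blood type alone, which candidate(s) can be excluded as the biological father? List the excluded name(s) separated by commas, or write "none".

Bilal, Ravi

A candidate is excluded only if no genotype consistent with his phenotype could produce a type B child with a type O mother.
Bilal (type O): no genotype consistent with that phenotype can produce a type-B child with a type-O mother.
Ravi (type A): no genotype consistent with that phenotype can produce a type-B child with a type-O mother.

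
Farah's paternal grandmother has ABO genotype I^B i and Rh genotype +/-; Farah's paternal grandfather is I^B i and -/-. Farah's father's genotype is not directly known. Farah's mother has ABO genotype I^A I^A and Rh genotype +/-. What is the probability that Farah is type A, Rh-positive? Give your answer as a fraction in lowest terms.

5/16

Farah's father's ABO genotype from I^B i × I^B i: 1/4 I^B I^B, 1/2 I^B i, 1/4 i i.
Crossing each possibility with the mother I^A I^A and summing P(type A): 1/4·0 + 1/2·1/2 + 1/4·1 = 1/2.
Similarly for Rh via the father's Rh distribution: P(Rh+) = 5/8.
Independent loci: 1/2 × 5/8 = 5/16.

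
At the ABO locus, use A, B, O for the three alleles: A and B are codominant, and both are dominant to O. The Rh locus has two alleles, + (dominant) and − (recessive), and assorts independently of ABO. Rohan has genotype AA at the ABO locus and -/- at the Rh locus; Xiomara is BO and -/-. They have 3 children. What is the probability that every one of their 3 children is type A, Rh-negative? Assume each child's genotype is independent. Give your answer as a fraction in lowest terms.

ABO cross AA × BO → 1/2 A, 1/2 AB.
Rh cross -/- × -/- → 1 Rh-; so P(type A, Rh-negative) = 1/2 × 1 = 1/2 per child.
All 3 independent: (1/2)^3 = 1/8.

1/8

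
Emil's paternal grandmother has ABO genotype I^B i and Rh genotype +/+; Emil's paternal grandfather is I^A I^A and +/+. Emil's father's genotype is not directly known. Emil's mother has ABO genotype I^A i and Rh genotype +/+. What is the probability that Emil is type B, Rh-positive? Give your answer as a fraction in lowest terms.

1/8

Emil's father's ABO genotype from I^B i × I^A I^A: 1/2 I^A I^B, 1/2 I^A i.
Crossing each possibility with the mother I^A i and summing P(type B): 1/2·1/4 + 1/2·0 = 1/8.
Similarly for Rh via the father's Rh distribution: P(Rh+) = 1.
Independent loci: 1/8 × 1 = 1/8.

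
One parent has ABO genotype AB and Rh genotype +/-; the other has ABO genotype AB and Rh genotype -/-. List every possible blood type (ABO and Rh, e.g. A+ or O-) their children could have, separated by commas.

A+, A-, B+, B-, AB+, AB-

Gametes from AB × AB give offspring ABO genotypes AA, AB, BB, i.e. phenotypes A, B, AB.
Rh cross +/- × -/- → phenotypes Rh+, Rh-.
Combining independently: A+, A-, B+, B-, AB+, AB-.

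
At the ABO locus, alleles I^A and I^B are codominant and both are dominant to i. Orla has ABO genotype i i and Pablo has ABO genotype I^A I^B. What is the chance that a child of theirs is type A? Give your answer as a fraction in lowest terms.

ABO cross i i × I^A I^B → offspring phenotypes: 1/2 A, 1/2 B.
So P(type A) = 1/2.

1/2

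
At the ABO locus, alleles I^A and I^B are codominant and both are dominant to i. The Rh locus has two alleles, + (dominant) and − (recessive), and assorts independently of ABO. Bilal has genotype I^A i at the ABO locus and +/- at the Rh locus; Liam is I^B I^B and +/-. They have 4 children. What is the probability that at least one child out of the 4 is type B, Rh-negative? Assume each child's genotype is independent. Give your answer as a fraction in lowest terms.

1695/4096

ABO cross I^A i × I^B I^B → 1/2 B, 1/2 AB.
Rh cross +/- × +/- → 3/4 Rh+, 1/4 Rh-; so P(type B, Rh-negative) = 1/2 × 1/4 = 1/8 per child.
P(none) = (7/8)^4 = 2401/4096; P(at least one) = 1 − 2401/4096 = 1695/4096.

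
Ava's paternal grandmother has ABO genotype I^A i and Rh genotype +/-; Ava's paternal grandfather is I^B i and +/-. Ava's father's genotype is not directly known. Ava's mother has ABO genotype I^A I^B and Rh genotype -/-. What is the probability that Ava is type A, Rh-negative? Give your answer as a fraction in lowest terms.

Ava's father's ABO genotype from I^A i × I^B i: 1/4 I^A I^B, 1/4 I^A i, 1/4 I^B i, 1/4 i i.
Crossing each possibility with the mother I^A I^B and summing P(type A): 1/4·1/4 + 1/4·1/2 + 1/4·1/4 + 1/4·1/2 = 3/8.
Similarly for Rh via the father's Rh distribution: P(Rh-) = 1/2.
Independent loci: 3/8 × 1/2 = 3/16.

3/16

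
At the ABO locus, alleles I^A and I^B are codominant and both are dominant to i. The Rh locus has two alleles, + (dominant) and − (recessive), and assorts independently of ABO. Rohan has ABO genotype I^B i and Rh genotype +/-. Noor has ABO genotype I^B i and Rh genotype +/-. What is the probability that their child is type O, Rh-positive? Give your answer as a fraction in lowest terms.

3/16

ABO cross I^B i × I^B i → offspring phenotypes: 1/4 O, 3/4 B.
Rh cross +/- × +/- → 3/4 Rh+, 1/4 Rh-.
Independent loci: P(type O, Rh-positive) = 1/4 × 3/4 = 3/16.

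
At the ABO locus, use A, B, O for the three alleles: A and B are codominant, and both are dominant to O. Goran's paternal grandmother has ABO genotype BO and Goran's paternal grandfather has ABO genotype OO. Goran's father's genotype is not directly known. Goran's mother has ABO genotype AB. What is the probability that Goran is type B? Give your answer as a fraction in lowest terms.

Goran's father's ABO genotype from BO × OO: 1/2 BO, 1/2 OO.
Crossing each possibility with the mother AB and summing P(type B): 1/2·1/2 + 1/2·1/2 = 1/2.

1/2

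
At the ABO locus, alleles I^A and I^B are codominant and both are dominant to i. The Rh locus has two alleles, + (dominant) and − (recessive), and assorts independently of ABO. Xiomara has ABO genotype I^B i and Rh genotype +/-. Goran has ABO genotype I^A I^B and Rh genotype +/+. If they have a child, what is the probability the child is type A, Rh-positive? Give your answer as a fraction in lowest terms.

1/4

ABO cross I^B i × I^A I^B → offspring phenotypes: 1/4 A, 1/2 B, 1/4 AB.
Rh cross +/- × +/+ → 1 Rh+.
Independent loci: P(type A, Rh-positive) = 1/4 × 1 = 1/4.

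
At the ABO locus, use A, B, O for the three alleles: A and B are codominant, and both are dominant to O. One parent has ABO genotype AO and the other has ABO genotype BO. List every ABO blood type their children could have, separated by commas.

O, A, B, AB

Gametes from AO × BO give offspring ABO genotypes AB, AO, BO, OO, i.e. phenotypes O, A, B, AB.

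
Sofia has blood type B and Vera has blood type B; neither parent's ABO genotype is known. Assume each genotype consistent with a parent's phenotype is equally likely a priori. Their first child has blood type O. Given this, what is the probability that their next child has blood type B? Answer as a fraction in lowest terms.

Possible genotypes: Sofia ∈ {I^B I^B, I^B i}; Vera ∈ {I^B I^B, I^B i}.
Weight each parental genotype pair by prior × P(type-O child):
  I^B i × I^B i: posterior weight 1; P(next child type B) = 3/4.
Weighted sum = 3/4.

3/4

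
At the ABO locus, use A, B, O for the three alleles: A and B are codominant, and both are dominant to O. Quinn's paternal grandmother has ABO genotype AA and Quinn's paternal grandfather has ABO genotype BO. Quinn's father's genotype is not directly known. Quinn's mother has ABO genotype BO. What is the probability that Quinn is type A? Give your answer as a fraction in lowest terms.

Quinn's father's ABO genotype from AA × BO: 1/2 AB, 1/2 AO.
Crossing each possibility with the mother BO and summing P(type A): 1/2·1/4 + 1/2·1/4 = 1/4.

1/4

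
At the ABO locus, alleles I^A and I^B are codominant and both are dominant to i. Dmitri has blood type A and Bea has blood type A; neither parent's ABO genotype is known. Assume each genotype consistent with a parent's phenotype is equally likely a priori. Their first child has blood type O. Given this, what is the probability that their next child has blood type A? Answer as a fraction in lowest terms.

3/4

Possible genotypes: Dmitri ∈ {I^A I^A, I^A i}; Bea ∈ {I^A I^A, I^A i}.
Weight each parental genotype pair by prior × P(type-O child):
  I^A i × I^A i: posterior weight 1; P(next child type A) = 3/4.
Weighted sum = 3/4.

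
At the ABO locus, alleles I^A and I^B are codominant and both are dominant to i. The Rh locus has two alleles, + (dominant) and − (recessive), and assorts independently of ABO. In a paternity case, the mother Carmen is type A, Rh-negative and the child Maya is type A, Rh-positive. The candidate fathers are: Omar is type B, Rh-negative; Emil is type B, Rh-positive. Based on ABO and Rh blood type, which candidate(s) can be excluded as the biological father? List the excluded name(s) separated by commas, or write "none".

Omar

A candidate is excluded only if no genotype consistent with his phenotype could produce a type A, Rh-positive child with a type A, Rh-negative mother.
Omar (type B, Rh-): no genotype consistent with that phenotype can produce a type-A Rh+ child with a type-A mother.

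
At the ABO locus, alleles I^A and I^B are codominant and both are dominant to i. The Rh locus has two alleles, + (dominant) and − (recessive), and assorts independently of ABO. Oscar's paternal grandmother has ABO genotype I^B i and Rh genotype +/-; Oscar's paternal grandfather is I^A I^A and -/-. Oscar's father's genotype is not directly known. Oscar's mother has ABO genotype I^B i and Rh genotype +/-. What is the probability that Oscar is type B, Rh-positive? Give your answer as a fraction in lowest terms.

15/64

Oscar's father's ABO genotype from I^B i × I^A I^A: 1/2 I^A I^B, 1/2 I^A i.
Crossing each possibility with the mother I^B i and summing P(type B): 1/2·1/2 + 1/2·1/4 = 3/8.
Similarly for Rh via the father's Rh distribution: P(Rh+) = 5/8.
Independent loci: 3/8 × 5/8 = 15/64.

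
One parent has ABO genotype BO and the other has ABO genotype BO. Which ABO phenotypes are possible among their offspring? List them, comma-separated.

O, B

Gametes from BO × BO give offspring ABO genotypes BB, BO, OO, i.e. phenotypes O, B.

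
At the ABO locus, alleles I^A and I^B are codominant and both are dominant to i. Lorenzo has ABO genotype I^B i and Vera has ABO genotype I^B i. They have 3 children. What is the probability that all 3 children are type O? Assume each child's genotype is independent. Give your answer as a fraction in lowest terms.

1/64

ABO cross I^B i × I^B i → 1/4 O, 3/4 B.
So P(type O) = 1/4 per child.
All 3 independent: (1/4)^3 = 1/64.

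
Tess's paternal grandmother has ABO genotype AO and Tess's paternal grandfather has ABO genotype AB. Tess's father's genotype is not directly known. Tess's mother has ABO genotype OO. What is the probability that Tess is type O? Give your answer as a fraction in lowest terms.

1/4

Tess's father's ABO genotype from AO × AB: 1/4 AA, 1/4 AB, 1/4 AO, 1/4 BO.
Crossing each possibility with the mother OO and summing P(type O): 1/4·0 + 1/4·0 + 1/4·1/2 + 1/4·1/2 = 1/4.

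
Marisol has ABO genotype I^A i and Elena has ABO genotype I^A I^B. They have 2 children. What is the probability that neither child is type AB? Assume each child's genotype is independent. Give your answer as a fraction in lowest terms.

9/16

ABO cross I^A i × I^A I^B → 1/2 A, 1/4 B, 1/4 AB.
So P(type AB) = 1/4 per child.
P(not type AB) = 3/4 for one child; (3/4)^2 = 9/16.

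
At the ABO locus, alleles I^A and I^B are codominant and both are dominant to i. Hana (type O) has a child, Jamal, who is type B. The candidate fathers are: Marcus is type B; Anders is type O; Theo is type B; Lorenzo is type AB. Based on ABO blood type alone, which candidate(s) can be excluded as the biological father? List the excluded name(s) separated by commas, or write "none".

Anders

A candidate is excluded only if no genotype consistent with his phenotype could produce a type B child with a type O mother.
Anders (type O): no genotype consistent with that phenotype can produce a type-B child with a type-O mother.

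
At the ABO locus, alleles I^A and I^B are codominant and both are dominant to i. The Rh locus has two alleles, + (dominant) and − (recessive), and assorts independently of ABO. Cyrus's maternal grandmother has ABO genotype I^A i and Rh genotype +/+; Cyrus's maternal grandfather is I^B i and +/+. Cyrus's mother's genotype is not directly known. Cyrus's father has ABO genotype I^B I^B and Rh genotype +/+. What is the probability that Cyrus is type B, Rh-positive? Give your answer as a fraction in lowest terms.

3/4

Cyrus's mother's ABO genotype from I^A i × I^B i: 1/4 I^A I^B, 1/4 I^A i, 1/4 I^B i, 1/4 i i.
Crossing each possibility with the father I^B I^B and summing P(type B): 1/4·1/2 + 1/4·1/2 + 1/4·1 + 1/4·1 = 3/4.
Similarly for Rh via the mother's Rh distribution: P(Rh+) = 1.
Independent loci: 3/4 × 1 = 3/4.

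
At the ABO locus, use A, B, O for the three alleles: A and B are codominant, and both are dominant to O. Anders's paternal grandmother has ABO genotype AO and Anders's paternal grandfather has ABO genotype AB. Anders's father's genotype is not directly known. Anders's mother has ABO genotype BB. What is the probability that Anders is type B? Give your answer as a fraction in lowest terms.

Anders's father's ABO genotype from AO × AB: 1/4 AA, 1/4 AB, 1/4 AO, 1/4 BO.
Crossing each possibility with the mother BB and summing P(type B): 1/4·0 + 1/4·1/2 + 1/4·1/2 + 1/4·1 = 1/2.

1/2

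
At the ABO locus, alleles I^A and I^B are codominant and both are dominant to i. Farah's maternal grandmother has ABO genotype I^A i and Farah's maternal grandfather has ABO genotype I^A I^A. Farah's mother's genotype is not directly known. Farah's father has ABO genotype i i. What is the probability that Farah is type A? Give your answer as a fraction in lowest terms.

3/4

Farah's mother's ABO genotype from I^A i × I^A I^A: 1/2 I^A I^A, 1/2 I^A i.
Crossing each possibility with the father i i and summing P(type A): 1/2·1 + 1/2·1/2 = 3/4.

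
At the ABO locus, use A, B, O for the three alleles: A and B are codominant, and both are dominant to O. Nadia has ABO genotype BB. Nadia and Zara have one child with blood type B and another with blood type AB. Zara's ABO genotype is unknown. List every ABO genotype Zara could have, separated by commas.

AB, AO

For each candidate genotype of Zara, check whether crossing it with BB can produce every observed child phenotype.
  AA → possible child types {AB} ✗
  AB → possible child types {B, AB} ✓
  AO → possible child types {B, AB} ✓
  BB → possible child types {B} ✗
  BO → possible child types {B} ✗
  OO → possible child types {B} ✗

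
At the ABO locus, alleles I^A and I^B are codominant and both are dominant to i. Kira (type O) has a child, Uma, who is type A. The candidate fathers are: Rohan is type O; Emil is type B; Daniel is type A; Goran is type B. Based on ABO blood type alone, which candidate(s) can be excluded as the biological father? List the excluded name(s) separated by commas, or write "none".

A candidate is excluded only if no genotype consistent with his phenotype could produce a type A child with a type O mother.
Rohan (type O): no genotype consistent with that phenotype can produce a type-A child with a type-O mother.
Emil (type B): no genotype consistent with that phenotype can produce a type-A child with a type-O mother.
Goran (type B): no genotype consistent with that phenotype can produce a type-A child with a type-O mother.

Rohan, Emil, Goran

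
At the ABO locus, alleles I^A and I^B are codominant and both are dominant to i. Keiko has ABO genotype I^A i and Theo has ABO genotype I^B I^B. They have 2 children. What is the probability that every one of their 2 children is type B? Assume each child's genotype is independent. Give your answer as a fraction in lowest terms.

ABO cross I^A i × I^B I^B → 1/2 B, 1/2 AB.
So P(type B) = 1/2 per child.
All 2 independent: (1/2)^2 = 1/4.

1/4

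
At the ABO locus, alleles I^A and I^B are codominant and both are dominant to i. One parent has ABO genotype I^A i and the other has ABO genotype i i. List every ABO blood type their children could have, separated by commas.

Gametes from I^A i × i i give offspring ABO genotypes I^A i, i i, i.e. phenotypes O, A.

O, A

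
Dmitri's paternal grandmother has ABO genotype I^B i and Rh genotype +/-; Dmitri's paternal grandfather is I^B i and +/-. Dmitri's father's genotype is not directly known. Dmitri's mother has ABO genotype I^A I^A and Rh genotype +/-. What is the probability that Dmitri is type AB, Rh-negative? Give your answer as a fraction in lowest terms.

Dmitri's father's ABO genotype from I^B i × I^B i: 1/4 I^B I^B, 1/2 I^B i, 1/4 i i.
Crossing each possibility with the mother I^A I^A and summing P(type AB): 1/4·1 + 1/2·1/2 + 1/4·0 = 1/2.
Similarly for Rh via the father's Rh distribution: P(Rh-) = 1/4.
Independent loci: 1/2 × 1/4 = 1/8.

1/8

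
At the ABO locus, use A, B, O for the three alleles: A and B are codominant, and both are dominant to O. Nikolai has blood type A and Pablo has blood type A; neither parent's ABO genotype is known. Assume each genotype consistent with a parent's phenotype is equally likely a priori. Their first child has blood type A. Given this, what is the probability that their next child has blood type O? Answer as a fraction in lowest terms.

1/20

Possible genotypes: Nikolai ∈ {AA, AO}; Pablo ∈ {AA, AO}.
Weight each parental genotype pair by prior × P(type-A child):
  AA × AA: posterior weight 4/15; P(next child type O) = 0.
  AA × AO: posterior weight 4/15; P(next child type O) = 0.
  AO × AA: posterior weight 4/15; P(next child type O) = 0.
  AO × AO: posterior weight 1/5; P(next child type O) = 1/4.
Weighted sum = 1/20.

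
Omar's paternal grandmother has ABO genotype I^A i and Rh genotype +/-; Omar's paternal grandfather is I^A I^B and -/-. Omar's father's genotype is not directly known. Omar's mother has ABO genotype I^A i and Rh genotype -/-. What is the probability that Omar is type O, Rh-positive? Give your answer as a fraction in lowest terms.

Omar's father's ABO genotype from I^A i × I^A I^B: 1/4 I^A I^A, 1/4 I^A I^B, 1/4 I^A i, 1/4 I^B i.
Crossing each possibility with the mother I^A i and summing P(type O): 1/4·0 + 1/4·0 + 1/4·1/4 + 1/4·1/4 = 1/8.
Similarly for Rh via the father's Rh distribution: P(Rh+) = 1/4.
Independent loci: 1/8 × 1/4 = 1/32.

1/32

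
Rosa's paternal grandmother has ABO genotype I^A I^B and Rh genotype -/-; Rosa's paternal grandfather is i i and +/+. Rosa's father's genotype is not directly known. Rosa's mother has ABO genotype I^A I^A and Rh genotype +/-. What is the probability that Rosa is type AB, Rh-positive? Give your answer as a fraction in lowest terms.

Rosa's father's ABO genotype from I^A I^B × i i: 1/2 I^A i, 1/2 I^B i.
Crossing each possibility with the mother I^A I^A and summing P(type AB): 1/2·0 + 1/2·1/2 = 1/4.
Similarly for Rh via the father's Rh distribution: P(Rh+) = 3/4.
Independent loci: 1/4 × 3/4 = 3/16.

3/16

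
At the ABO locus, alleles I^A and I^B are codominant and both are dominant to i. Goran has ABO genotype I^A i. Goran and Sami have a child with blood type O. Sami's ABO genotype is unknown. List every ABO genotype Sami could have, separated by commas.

I^A i, I^B i, i i

For each candidate genotype of Sami, check whether crossing it with I^A i can produce every observed child phenotype.
  I^A I^A → possible child types {A} ✗
  I^A I^B → possible child types {A, B, AB} ✗
  I^A i → possible child types {O, A} ✓
  I^B I^B → possible child types {B, AB} ✗
  I^B i → possible child types {O, A, B, AB} ✓
  i i → possible child types {O, A} ✓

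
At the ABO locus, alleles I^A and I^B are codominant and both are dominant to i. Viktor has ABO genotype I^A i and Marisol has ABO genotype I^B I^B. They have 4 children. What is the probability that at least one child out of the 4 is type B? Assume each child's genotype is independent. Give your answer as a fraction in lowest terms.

15/16

ABO cross I^A i × I^B I^B → 1/2 B, 1/2 AB.
So P(type B) = 1/2 per child.
P(none) = (1/2)^4 = 1/16; P(at least one) = 1 − 1/16 = 15/16.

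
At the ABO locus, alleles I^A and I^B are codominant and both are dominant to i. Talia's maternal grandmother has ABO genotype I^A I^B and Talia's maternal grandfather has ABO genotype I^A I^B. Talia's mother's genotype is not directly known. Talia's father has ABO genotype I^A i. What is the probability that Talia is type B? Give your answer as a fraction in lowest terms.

Talia's mother's ABO genotype from I^A I^B × I^A I^B: 1/4 I^A I^A, 1/2 I^A I^B, 1/4 I^B I^B.
Crossing each possibility with the father I^A i and summing P(type B): 1/4·0 + 1/2·1/4 + 1/4·1/2 = 1/4.

1/4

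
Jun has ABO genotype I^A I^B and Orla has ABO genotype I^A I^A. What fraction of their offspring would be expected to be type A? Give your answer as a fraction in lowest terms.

1/2

ABO cross I^A I^B × I^A I^A → offspring phenotypes: 1/2 A, 1/2 AB.
So P(type A) = 1/2.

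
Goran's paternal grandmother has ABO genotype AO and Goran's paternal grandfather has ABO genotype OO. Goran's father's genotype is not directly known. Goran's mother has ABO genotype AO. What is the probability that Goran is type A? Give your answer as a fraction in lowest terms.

Goran's father's ABO genotype from AO × OO: 1/2 AO, 1/2 OO.
Crossing each possibility with the mother AO and summing P(type A): 1/2·3/4 + 1/2·1/2 = 5/8.

5/8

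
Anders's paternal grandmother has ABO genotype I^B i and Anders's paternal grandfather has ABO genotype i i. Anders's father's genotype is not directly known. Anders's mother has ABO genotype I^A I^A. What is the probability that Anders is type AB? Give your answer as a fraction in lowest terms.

1/4

Anders's father's ABO genotype from I^B i × i i: 1/2 I^B i, 1/2 i i.
Crossing each possibility with the mother I^A I^A and summing P(type AB): 1/2·1/2 + 1/2·0 = 1/4.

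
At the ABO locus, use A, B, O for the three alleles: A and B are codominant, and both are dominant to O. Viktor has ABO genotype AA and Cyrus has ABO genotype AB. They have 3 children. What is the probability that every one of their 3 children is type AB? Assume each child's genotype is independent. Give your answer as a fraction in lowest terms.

ABO cross AA × AB → 1/2 A, 1/2 AB.
So P(type AB) = 1/2 per child.
All 3 independent: (1/2)^3 = 1/8.

1/8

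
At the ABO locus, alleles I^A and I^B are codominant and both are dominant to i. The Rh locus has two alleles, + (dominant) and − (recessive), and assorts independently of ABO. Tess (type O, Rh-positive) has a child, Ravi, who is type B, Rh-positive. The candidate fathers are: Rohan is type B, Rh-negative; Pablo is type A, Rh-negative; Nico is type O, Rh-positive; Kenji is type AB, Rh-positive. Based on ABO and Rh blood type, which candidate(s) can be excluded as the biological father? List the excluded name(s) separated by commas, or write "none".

A candidate is excluded only if no genotype consistent with his phenotype could produce a type B, Rh-positive child with a type O, Rh-positive mother.
Pablo (type A, Rh-): no genotype consistent with that phenotype can produce a type-B Rh+ child with a type-O mother.
Nico (type O, Rh+): no genotype consistent with that phenotype can produce a type-B Rh+ child with a type-O mother.

Pablo, Nico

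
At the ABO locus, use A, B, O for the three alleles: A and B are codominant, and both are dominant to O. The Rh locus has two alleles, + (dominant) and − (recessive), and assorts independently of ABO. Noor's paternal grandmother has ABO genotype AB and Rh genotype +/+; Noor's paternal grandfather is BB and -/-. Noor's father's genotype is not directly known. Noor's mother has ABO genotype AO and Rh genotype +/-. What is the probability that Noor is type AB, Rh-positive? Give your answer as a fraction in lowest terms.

Noor's father's ABO genotype from AB × BB: 1/2 AB, 1/2 BB.
Crossing each possibility with the mother AO and summing P(type AB): 1/2·1/4 + 1/2·1/2 = 3/8.
Similarly for Rh via the father's Rh distribution: P(Rh+) = 3/4.
Independent loci: 3/8 × 3/4 = 9/32.

9/32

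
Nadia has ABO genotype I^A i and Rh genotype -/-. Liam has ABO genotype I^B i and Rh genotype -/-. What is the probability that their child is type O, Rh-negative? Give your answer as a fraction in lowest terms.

ABO cross I^A i × I^B i → offspring phenotypes: 1/4 O, 1/4 A, 1/4 B, 1/4 AB.
Rh cross -/- × -/- → 1 Rh-.
Independent loci: P(type O, Rh-negative) = 1/4 × 1 = 1/4.

1/4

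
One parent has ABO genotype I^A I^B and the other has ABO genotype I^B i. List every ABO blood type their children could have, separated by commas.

A, B, AB

Gametes from I^A I^B × I^B i give offspring ABO genotypes I^A I^B, I^A i, I^B I^B, I^B i, i.e. phenotypes A, B, AB.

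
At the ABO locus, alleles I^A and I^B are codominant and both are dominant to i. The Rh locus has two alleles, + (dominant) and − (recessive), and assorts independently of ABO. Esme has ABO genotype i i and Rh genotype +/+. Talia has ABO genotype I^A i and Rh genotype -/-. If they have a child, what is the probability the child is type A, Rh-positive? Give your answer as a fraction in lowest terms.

ABO cross i i × I^A i → offspring phenotypes: 1/2 O, 1/2 A.
Rh cross +/+ × -/- → 1 Rh+.
Independent loci: P(type A, Rh-positive) = 1/2 × 1 = 1/2.

1/2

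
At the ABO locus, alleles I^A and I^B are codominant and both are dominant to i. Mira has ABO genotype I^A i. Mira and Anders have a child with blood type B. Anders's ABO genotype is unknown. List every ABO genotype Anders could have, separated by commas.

I^A I^B, I^B I^B, I^B i

For each candidate genotype of Anders, check whether crossing it with I^A i can produce every observed child phenotype.
  I^A I^A → possible child types {A} ✗
  I^A I^B → possible child types {A, B, AB} ✓
  I^A i → possible child types {O, A} ✗
  I^B I^B → possible child types {B, AB} ✓
  I^B i → possible child types {O, A, B, AB} ✓
  i i → possible child types {O, A} ✗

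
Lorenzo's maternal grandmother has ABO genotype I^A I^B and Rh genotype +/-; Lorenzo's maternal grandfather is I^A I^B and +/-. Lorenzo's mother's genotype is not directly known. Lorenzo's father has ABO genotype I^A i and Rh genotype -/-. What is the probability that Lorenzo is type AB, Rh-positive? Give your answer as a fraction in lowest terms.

Lorenzo's mother's ABO genotype from I^A I^B × I^A I^B: 1/4 I^A I^A, 1/2 I^A I^B, 1/4 I^B I^B.
Crossing each possibility with the father I^A i and summing P(type AB): 1/4·0 + 1/2·1/4 + 1/4·1/2 = 1/4.
Similarly for Rh via the mother's Rh distribution: P(Rh+) = 1/2.
Independent loci: 1/4 × 1/2 = 1/8.

1/8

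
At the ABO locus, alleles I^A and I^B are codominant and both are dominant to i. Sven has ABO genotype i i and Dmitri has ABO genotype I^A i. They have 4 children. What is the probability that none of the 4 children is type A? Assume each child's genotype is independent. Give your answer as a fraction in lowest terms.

ABO cross i i × I^A i → 1/2 O, 1/2 A.
So P(type A) = 1/2 per child.
P(not type A) = 1/2 for one child; (1/2)^4 = 1/16.

1/16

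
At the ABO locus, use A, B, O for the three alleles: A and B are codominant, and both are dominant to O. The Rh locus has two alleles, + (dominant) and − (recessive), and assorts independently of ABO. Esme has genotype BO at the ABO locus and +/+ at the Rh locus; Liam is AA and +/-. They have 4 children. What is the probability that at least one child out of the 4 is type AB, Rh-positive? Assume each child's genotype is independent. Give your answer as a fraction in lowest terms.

ABO cross BO × AA → 1/2 A, 1/2 AB.
Rh cross +/+ × +/- → 1 Rh+; so P(type AB, Rh-positive) = 1/2 × 1 = 1/2 per child.
P(none) = (1/2)^4 = 1/16; P(at least one) = 1 − 1/16 = 15/16.

15/16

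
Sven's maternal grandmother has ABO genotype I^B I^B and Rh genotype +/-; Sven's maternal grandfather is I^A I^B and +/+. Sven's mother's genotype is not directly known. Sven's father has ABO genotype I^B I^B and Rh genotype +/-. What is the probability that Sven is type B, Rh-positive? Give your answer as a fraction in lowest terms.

Sven's mother's ABO genotype from I^B I^B × I^A I^B: 1/2 I^A I^B, 1/2 I^B I^B.
Crossing each possibility with the father I^B I^B and summing P(type B): 1/2·1/2 + 1/2·1 = 3/4.
Similarly for Rh via the mother's Rh distribution: P(Rh+) = 7/8.
Independent loci: 3/4 × 7/8 = 21/32.

21/32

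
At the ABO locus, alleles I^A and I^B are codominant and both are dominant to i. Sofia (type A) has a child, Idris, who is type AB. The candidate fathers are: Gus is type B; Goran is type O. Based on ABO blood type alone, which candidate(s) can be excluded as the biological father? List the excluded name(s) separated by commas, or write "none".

A candidate is excluded only if no genotype consistent with his phenotype could produce a type AB child with a type A mother.
Goran (type O): no genotype consistent with that phenotype can produce a type-AB child with a type-A mother.

Goran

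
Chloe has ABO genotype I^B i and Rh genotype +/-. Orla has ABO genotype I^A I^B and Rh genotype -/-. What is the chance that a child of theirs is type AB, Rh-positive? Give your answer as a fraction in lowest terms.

ABO cross I^B i × I^A I^B → offspring phenotypes: 1/4 A, 1/2 B, 1/4 AB.
Rh cross +/- × -/- → 1/2 Rh+, 1/2 Rh-.
Independent loci: P(type AB, Rh-positive) = 1/4 × 1/2 = 1/8.

1/8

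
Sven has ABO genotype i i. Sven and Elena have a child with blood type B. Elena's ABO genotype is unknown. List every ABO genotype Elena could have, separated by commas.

I^A I^B, I^B I^B, I^B i

For each candidate genotype of Elena, check whether crossing it with i i can produce every observed child phenotype.
  I^A I^A → possible child types {A} ✗
  I^A I^B → possible child types {A, B} ✓
  I^A i → possible child types {O, A} ✗
  I^B I^B → possible child types {B} ✓
  I^B i → possible child types {O, B} ✓
  i i → possible child types {O} ✗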